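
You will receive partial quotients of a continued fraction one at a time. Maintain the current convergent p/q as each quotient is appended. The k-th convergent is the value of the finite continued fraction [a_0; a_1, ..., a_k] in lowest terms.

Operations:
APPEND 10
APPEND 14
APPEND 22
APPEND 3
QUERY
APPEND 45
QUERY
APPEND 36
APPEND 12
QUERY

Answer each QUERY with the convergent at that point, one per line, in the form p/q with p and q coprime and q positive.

APPEND 10: p_0 = 10·1 + 0 = 10, q_0 = 10·0 + 1 = 1 → 10/1
APPEND 14: p_1 = 14·10 + 1 = 141, q_1 = 14·1 + 0 = 14 → 141/14
APPEND 22: p_2 = 22·141 + 10 = 3112, q_2 = 22·14 + 1 = 309 → 3112/309
APPEND 3: p_3 = 3·3112 + 141 = 9477, q_3 = 3·309 + 14 = 941 → 9477/941
APPEND 45: p_4 = 45·9477 + 3112 = 429577, q_4 = 45·941 + 309 = 42654 → 429577/42654
APPEND 36: p_5 = 36·429577 + 9477 = 15474249, q_5 = 36·42654 + 941 = 1536485 → 15474249/1536485
APPEND 12: p_6 = 12·15474249 + 429577 = 186120565, q_6 = 12·1536485 + 42654 = 18480474 → 186120565/18480474

9477/941
429577/42654
186120565/18480474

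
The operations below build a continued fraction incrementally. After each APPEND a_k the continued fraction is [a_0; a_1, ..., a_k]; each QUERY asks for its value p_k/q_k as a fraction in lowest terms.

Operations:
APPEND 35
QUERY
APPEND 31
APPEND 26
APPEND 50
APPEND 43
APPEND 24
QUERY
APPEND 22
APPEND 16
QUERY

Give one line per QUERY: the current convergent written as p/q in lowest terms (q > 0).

35/1
1461997492/41732941
517058836580/14759523213

APPEND 35: p_0 = 35·1 + 0 = 35, q_0 = 35·0 + 1 = 1 → 35/1
APPEND 31: p_1 = 31·35 + 1 = 1086, q_1 = 31·1 + 0 = 31 → 1086/31
APPEND 26: p_2 = 26·1086 + 35 = 28271, q_2 = 26·31 + 1 = 807 → 28271/807
APPEND 50: p_3 = 50·28271 + 1086 = 1414636, q_3 = 50·807 + 31 = 40381 → 1414636/40381
APPEND 43: p_4 = 43·1414636 + 28271 = 60857619, q_4 = 43·40381 + 807 = 1737190 → 60857619/1737190
APPEND 24: p_5 = 24·60857619 + 1414636 = 1461997492, q_5 = 24·1737190 + 40381 = 41732941 → 1461997492/41732941
APPEND 22: p_6 = 22·1461997492 + 60857619 = 32224802443, q_6 = 22·41732941 + 1737190 = 919861892 → 32224802443/919861892
APPEND 16: p_7 = 16·32224802443 + 1461997492 = 517058836580, q_7 = 16·919861892 + 41732941 = 14759523213 → 517058836580/14759523213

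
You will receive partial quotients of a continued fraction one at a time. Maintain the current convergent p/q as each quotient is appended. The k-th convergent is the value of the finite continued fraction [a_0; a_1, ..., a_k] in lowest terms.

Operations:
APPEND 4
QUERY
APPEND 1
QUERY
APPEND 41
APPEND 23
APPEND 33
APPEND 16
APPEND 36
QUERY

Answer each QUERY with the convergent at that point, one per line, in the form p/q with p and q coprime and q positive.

4/1
5/1
91919117/18471693

APPEND 4: p_0 = 4·1 + 0 = 4, q_0 = 4·0 + 1 = 1 → 4/1
APPEND 1: p_1 = 1·4 + 1 = 5, q_1 = 1·1 + 0 = 1 → 5/1
APPEND 41: p_2 = 41·5 + 4 = 209, q_2 = 41·1 + 1 = 42 → 209/42
APPEND 23: p_3 = 23·209 + 5 = 4812, q_3 = 23·42 + 1 = 967 → 4812/967
APPEND 33: p_4 = 33·4812 + 209 = 159005, q_4 = 33·967 + 42 = 31953 → 159005/31953
APPEND 16: p_5 = 16·159005 + 4812 = 2548892, q_5 = 16·31953 + 967 = 512215 → 2548892/512215
APPEND 36: p_6 = 36·2548892 + 159005 = 91919117, q_6 = 36·512215 + 31953 = 18471693 → 91919117/18471693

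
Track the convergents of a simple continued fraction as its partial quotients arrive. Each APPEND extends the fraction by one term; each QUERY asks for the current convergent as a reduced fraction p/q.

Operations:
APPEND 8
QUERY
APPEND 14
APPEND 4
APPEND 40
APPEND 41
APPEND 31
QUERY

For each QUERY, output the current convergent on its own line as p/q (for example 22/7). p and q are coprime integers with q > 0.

APPEND 8: p_0 = 8·1 + 0 = 8, q_0 = 8·0 + 1 = 1 → 8/1
APPEND 14: p_1 = 14·8 + 1 = 113, q_1 = 14·1 + 0 = 14 → 113/14
APPEND 4: p_2 = 4·113 + 8 = 460, q_2 = 4·14 + 1 = 57 → 460/57
APPEND 40: p_3 = 40·460 + 113 = 18513, q_3 = 40·57 + 14 = 2294 → 18513/2294
APPEND 41: p_4 = 41·18513 + 460 = 759493, q_4 = 41·2294 + 57 = 94111 → 759493/94111
APPEND 31: p_5 = 31·759493 + 18513 = 23562796, q_5 = 31·94111 + 2294 = 2919735 → 23562796/2919735

8/1
23562796/2919735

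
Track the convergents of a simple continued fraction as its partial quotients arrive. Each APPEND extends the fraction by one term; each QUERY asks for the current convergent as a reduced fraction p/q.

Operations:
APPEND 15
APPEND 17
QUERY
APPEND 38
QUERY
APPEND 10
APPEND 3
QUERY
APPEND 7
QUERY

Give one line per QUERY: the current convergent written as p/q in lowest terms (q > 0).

APPEND 15: p_0 = 15·1 + 0 = 15, q_0 = 15·0 + 1 = 1 → 15/1
APPEND 17: p_1 = 17·15 + 1 = 256, q_1 = 17·1 + 0 = 17 → 256/17
APPEND 38: p_2 = 38·256 + 15 = 9743, q_2 = 38·17 + 1 = 647 → 9743/647
APPEND 10: p_3 = 10·9743 + 256 = 97686, q_3 = 10·647 + 17 = 6487 → 97686/6487
APPEND 3: p_4 = 3·97686 + 9743 = 302801, q_4 = 3·6487 + 647 = 20108 → 302801/20108
APPEND 7: p_5 = 7·302801 + 97686 = 2217293, q_5 = 7·20108 + 6487 = 147243 → 2217293/147243

256/17
9743/647
302801/20108
2217293/147243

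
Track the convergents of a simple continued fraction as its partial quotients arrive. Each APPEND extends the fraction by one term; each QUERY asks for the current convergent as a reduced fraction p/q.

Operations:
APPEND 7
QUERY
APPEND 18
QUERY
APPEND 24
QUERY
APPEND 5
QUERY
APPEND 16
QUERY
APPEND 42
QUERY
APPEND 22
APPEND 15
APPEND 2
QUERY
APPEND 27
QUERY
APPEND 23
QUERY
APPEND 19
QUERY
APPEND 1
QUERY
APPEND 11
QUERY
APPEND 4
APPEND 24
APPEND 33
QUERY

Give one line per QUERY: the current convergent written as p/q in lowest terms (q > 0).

7/1
127/18
3055/433
15402/2183
249487/35361
10493856/1487345
7185531601/1018440171
197486561868/27990726227
4549376454565/644805143392
86635639198603/12279288450675
91185015653168/12924093594067
1089670811383451/154444317985412
3564704667896922679/505242845363340591

APPEND 7: p_0 = 7·1 + 0 = 7, q_0 = 7·0 + 1 = 1 → 7/1
APPEND 18: p_1 = 18·7 + 1 = 127, q_1 = 18·1 + 0 = 18 → 127/18
APPEND 24: p_2 = 24·127 + 7 = 3055, q_2 = 24·18 + 1 = 433 → 3055/433
APPEND 5: p_3 = 5·3055 + 127 = 15402, q_3 = 5·433 + 18 = 2183 → 15402/2183
APPEND 16: p_4 = 16·15402 + 3055 = 249487, q_4 = 16·2183 + 433 = 35361 → 249487/35361
APPEND 42: p_5 = 42·249487 + 15402 = 10493856, q_5 = 42·35361 + 2183 = 1487345 → 10493856/1487345
APPEND 22: p_6 = 22·10493856 + 249487 = 231114319, q_6 = 22·1487345 + 35361 = 32756951 → 231114319/32756951
APPEND 15: p_7 = 15·231114319 + 10493856 = 3477208641, q_7 = 15·32756951 + 1487345 = 492841610 → 3477208641/492841610
APPEND 2: p_8 = 2·3477208641 + 231114319 = 7185531601, q_8 = 2·492841610 + 32756951 = 1018440171 → 7185531601/1018440171
APPEND 27: p_9 = 27·7185531601 + 3477208641 = 197486561868, q_9 = 27·1018440171 + 492841610 = 27990726227 → 197486561868/27990726227
APPEND 23: p_10 = 23·197486561868 + 7185531601 = 4549376454565, q_10 = 23·27990726227 + 1018440171 = 644805143392 → 4549376454565/644805143392
APPEND 19: p_11 = 19·4549376454565 + 197486561868 = 86635639198603, q_11 = 19·644805143392 + 27990726227 = 12279288450675 → 86635639198603/12279288450675
APPEND 1: p_12 = 1·86635639198603 + 4549376454565 = 91185015653168, q_12 = 1·12279288450675 + 644805143392 = 12924093594067 → 91185015653168/12924093594067
APPEND 11: p_13 = 11·91185015653168 + 86635639198603 = 1089670811383451, q_13 = 11·12924093594067 + 12279288450675 = 154444317985412 → 1089670811383451/154444317985412
APPEND 4: p_14 = 4·1089670811383451 + 91185015653168 = 4449868261186972, q_14 = 4·154444317985412 + 12924093594067 = 630701365535715 → 4449868261186972/630701365535715
APPEND 24: p_15 = 24·4449868261186972 + 1089670811383451 = 107886509079870779, q_15 = 24·630701365535715 + 154444317985412 = 15291277090842572 → 107886509079870779/15291277090842572
APPEND 33: p_16 = 33·107886509079870779 + 4449868261186972 = 3564704667896922679, q_16 = 33·15291277090842572 + 630701365535715 = 505242845363340591 → 3564704667896922679/505242845363340591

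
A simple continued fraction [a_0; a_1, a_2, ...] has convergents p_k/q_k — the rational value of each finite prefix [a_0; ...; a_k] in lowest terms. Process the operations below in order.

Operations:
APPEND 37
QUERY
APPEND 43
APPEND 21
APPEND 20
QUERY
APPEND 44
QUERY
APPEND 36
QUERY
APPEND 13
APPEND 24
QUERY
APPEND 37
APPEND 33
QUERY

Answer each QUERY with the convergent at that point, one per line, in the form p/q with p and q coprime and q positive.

37/1
670972/18123
29556237/798316
1064695504/28757499
333959042440/9020256771
408555679588717/11035117085661

APPEND 37: p_0 = 37·1 + 0 = 37, q_0 = 37·0 + 1 = 1 → 37/1
APPEND 43: p_1 = 43·37 + 1 = 1592, q_1 = 43·1 + 0 = 43 → 1592/43
APPEND 21: p_2 = 21·1592 + 37 = 33469, q_2 = 21·43 + 1 = 904 → 33469/904
APPEND 20: p_3 = 20·33469 + 1592 = 670972, q_3 = 20·904 + 43 = 18123 → 670972/18123
APPEND 44: p_4 = 44·670972 + 33469 = 29556237, q_4 = 44·18123 + 904 = 798316 → 29556237/798316
APPEND 36: p_5 = 36·29556237 + 670972 = 1064695504, q_5 = 36·798316 + 18123 = 28757499 → 1064695504/28757499
APPEND 13: p_6 = 13·1064695504 + 29556237 = 13870597789, q_6 = 13·28757499 + 798316 = 374645803 → 13870597789/374645803
APPEND 24: p_7 = 24·13870597789 + 1064695504 = 333959042440, q_7 = 24·374645803 + 28757499 = 9020256771 → 333959042440/9020256771
APPEND 37: p_8 = 37·333959042440 + 13870597789 = 12370355168069, q_8 = 37·9020256771 + 374645803 = 334124146330 → 12370355168069/334124146330
APPEND 33: p_9 = 33·12370355168069 + 333959042440 = 408555679588717, q_9 = 33·334124146330 + 9020256771 = 11035117085661 → 408555679588717/11035117085661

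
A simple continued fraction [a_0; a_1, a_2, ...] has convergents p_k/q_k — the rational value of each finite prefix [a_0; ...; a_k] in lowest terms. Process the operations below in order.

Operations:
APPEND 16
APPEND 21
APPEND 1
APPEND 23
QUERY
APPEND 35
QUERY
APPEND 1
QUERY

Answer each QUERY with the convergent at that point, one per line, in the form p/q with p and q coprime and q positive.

8456/527
296313/18467
304769/18994

APPEND 16: p_0 = 16·1 + 0 = 16, q_0 = 16·0 + 1 = 1 → 16/1
APPEND 21: p_1 = 21·16 + 1 = 337, q_1 = 21·1 + 0 = 21 → 337/21
APPEND 1: p_2 = 1·337 + 16 = 353, q_2 = 1·21 + 1 = 22 → 353/22
APPEND 23: p_3 = 23·353 + 337 = 8456, q_3 = 23·22 + 21 = 527 → 8456/527
APPEND 35: p_4 = 35·8456 + 353 = 296313, q_4 = 35·527 + 22 = 18467 → 296313/18467
APPEND 1: p_5 = 1·296313 + 8456 = 304769, q_5 = 1·18467 + 527 = 18994 → 304769/18994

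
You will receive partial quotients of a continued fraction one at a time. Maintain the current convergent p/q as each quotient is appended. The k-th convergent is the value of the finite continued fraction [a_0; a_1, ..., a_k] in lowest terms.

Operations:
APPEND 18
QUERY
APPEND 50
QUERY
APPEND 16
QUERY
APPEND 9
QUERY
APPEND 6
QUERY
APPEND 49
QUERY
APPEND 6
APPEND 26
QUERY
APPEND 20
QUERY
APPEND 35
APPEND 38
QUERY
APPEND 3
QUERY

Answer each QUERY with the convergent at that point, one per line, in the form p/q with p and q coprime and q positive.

APPEND 18: p_0 = 18·1 + 0 = 18, q_0 = 18·0 + 1 = 1 → 18/1
APPEND 50: p_1 = 50·18 + 1 = 901, q_1 = 50·1 + 0 = 50 → 901/50
APPEND 16: p_2 = 16·901 + 18 = 14434, q_2 = 16·50 + 1 = 801 → 14434/801
APPEND 9: p_3 = 9·14434 + 901 = 130807, q_3 = 9·801 + 50 = 7259 → 130807/7259
APPEND 6: p_4 = 6·130807 + 14434 = 799276, q_4 = 6·7259 + 801 = 44355 → 799276/44355
APPEND 49: p_5 = 49·799276 + 130807 = 39295331, q_5 = 49·44355 + 7259 = 2180654 → 39295331/2180654
APPEND 6: p_6 = 6·39295331 + 799276 = 236571262, q_6 = 6·2180654 + 44355 = 13128279 → 236571262/13128279
APPEND 26: p_7 = 26·236571262 + 39295331 = 6190148143, q_7 = 26·13128279 + 2180654 = 343515908 → 6190148143/343515908
APPEND 20: p_8 = 20·6190148143 + 236571262 = 124039534122, q_8 = 20·343515908 + 13128279 = 6883446439 → 124039534122/6883446439
APPEND 35: p_9 = 35·124039534122 + 6190148143 = 4347573842413, q_9 = 35·6883446439 + 343515908 = 241264141273 → 4347573842413/241264141273
APPEND 38: p_10 = 38·4347573842413 + 124039534122 = 165331845545816, q_10 = 38·241264141273 + 6883446439 = 9174920814813 → 165331845545816/9174920814813
APPEND 3: p_11 = 3·165331845545816 + 4347573842413 = 500343110479861, q_11 = 3·9174920814813 + 241264141273 = 27766026585712 → 500343110479861/27766026585712

18/1
901/50
14434/801
130807/7259
799276/44355
39295331/2180654
6190148143/343515908
124039534122/6883446439
165331845545816/9174920814813
500343110479861/27766026585712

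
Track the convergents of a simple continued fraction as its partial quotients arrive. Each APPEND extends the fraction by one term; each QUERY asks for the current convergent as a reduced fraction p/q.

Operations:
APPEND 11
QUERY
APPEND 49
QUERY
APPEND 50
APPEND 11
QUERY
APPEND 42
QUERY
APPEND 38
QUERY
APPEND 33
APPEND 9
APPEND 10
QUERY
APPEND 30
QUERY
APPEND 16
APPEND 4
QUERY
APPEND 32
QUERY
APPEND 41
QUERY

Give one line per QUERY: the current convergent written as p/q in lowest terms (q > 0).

APPEND 11: p_0 = 11·1 + 0 = 11, q_0 = 11·0 + 1 = 1 → 11/1
APPEND 49: p_1 = 49·11 + 1 = 540, q_1 = 49·1 + 0 = 49 → 540/49
APPEND 50: p_2 = 50·540 + 11 = 27011, q_2 = 50·49 + 1 = 2451 → 27011/2451
APPEND 11: p_3 = 11·27011 + 540 = 297661, q_3 = 11·2451 + 49 = 27010 → 297661/27010
APPEND 42: p_4 = 42·297661 + 27011 = 12528773, q_4 = 42·27010 + 2451 = 1136871 → 12528773/1136871
APPEND 38: p_5 = 38·12528773 + 297661 = 476391035, q_5 = 38·1136871 + 27010 = 43228108 → 476391035/43228108
APPEND 33: p_6 = 33·476391035 + 12528773 = 15733432928, q_6 = 33·43228108 + 1136871 = 1427664435 → 15733432928/1427664435
APPEND 9: p_7 = 9·15733432928 + 476391035 = 142077287387, q_7 = 9·1427664435 + 43228108 = 12892208023 → 142077287387/12892208023
APPEND 10: p_8 = 10·142077287387 + 15733432928 = 1436506306798, q_8 = 10·12892208023 + 1427664435 = 130349744665 → 1436506306798/130349744665
APPEND 30: p_9 = 30·1436506306798 + 142077287387 = 43237266491327, q_9 = 30·130349744665 + 12892208023 = 3923384547973 → 43237266491327/3923384547973
APPEND 16: p_10 = 16·43237266491327 + 1436506306798 = 693232770168030, q_10 = 16·3923384547973 + 130349744665 = 62904502512233 → 693232770168030/62904502512233
APPEND 4: p_11 = 4·693232770168030 + 43237266491327 = 2816168347163447, q_11 = 4·62904502512233 + 3923384547973 = 255541394596905 → 2816168347163447/255541394596905
APPEND 32: p_12 = 32·2816168347163447 + 693232770168030 = 90810619879398334, q_12 = 32·255541394596905 + 62904502512233 = 8240229129613193 → 90810619879398334/8240229129613193
APPEND 41: p_13 = 41·90810619879398334 + 2816168347163447 = 3726051583402495141, q_13 = 41·8240229129613193 + 255541394596905 = 338104935708737818 → 3726051583402495141/338104935708737818

11/1
540/49
297661/27010
12528773/1136871
476391035/43228108
1436506306798/130349744665
43237266491327/3923384547973
2816168347163447/255541394596905
90810619879398334/8240229129613193
3726051583402495141/338104935708737818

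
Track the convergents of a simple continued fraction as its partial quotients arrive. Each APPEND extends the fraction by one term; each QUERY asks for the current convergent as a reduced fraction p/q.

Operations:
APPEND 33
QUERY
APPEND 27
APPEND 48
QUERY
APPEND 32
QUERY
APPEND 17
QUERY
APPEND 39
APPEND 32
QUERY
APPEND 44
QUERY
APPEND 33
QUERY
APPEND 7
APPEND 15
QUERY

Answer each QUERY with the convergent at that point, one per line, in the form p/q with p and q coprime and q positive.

APPEND 33: p_0 = 33·1 + 0 = 33, q_0 = 33·0 + 1 = 1 → 33/1
APPEND 27: p_1 = 27·33 + 1 = 892, q_1 = 27·1 + 0 = 27 → 892/27
APPEND 48: p_2 = 48·892 + 33 = 42849, q_2 = 48·27 + 1 = 1297 → 42849/1297
APPEND 32: p_3 = 32·42849 + 892 = 1372060, q_3 = 32·1297 + 27 = 41531 → 1372060/41531
APPEND 17: p_4 = 17·1372060 + 42849 = 23367869, q_4 = 17·41531 + 1297 = 707324 → 23367869/707324
APPEND 39: p_5 = 39·23367869 + 1372060 = 912718951, q_5 = 39·707324 + 41531 = 27627167 → 912718951/27627167
APPEND 32: p_6 = 32·912718951 + 23367869 = 29230374301, q_6 = 32·27627167 + 707324 = 884776668 → 29230374301/884776668
APPEND 44: p_7 = 44·29230374301 + 912718951 = 1287049188195, q_7 = 44·884776668 + 27627167 = 38957800559 → 1287049188195/38957800559
APPEND 33: p_8 = 33·1287049188195 + 29230374301 = 42501853584736, q_8 = 33·38957800559 + 884776668 = 1286492195115 → 42501853584736/1286492195115
APPEND 7: p_9 = 7·42501853584736 + 1287049188195 = 298800024281347, q_9 = 7·1286492195115 + 38957800559 = 9044403166364 → 298800024281347/9044403166364
APPEND 15: p_10 = 15·298800024281347 + 42501853584736 = 4524502217804941, q_10 = 15·9044403166364 + 1286492195115 = 136952539690575 → 4524502217804941/136952539690575

33/1
42849/1297
1372060/41531
23367869/707324
29230374301/884776668
1287049188195/38957800559
42501853584736/1286492195115
4524502217804941/136952539690575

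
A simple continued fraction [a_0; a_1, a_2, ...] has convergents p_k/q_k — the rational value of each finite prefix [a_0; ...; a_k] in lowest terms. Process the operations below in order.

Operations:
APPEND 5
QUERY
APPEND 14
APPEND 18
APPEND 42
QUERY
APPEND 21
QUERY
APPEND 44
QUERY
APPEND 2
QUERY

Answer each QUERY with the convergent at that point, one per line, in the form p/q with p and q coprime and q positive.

APPEND 5: p_0 = 5·1 + 0 = 5, q_0 = 5·0 + 1 = 1 → 5/1
APPEND 14: p_1 = 14·5 + 1 = 71, q_1 = 14·1 + 0 = 14 → 71/14
APPEND 18: p_2 = 18·71 + 5 = 1283, q_2 = 18·14 + 1 = 253 → 1283/253
APPEND 42: p_3 = 42·1283 + 71 = 53957, q_3 = 42·253 + 14 = 10640 → 53957/10640
APPEND 21: p_4 = 21·53957 + 1283 = 1134380, q_4 = 21·10640 + 253 = 223693 → 1134380/223693
APPEND 44: p_5 = 44·1134380 + 53957 = 49966677, q_5 = 44·223693 + 10640 = 9853132 → 49966677/9853132
APPEND 2: p_6 = 2·49966677 + 1134380 = 101067734, q_6 = 2·9853132 + 223693 = 19929957 → 101067734/19929957

5/1
53957/10640
1134380/223693
49966677/9853132
101067734/19929957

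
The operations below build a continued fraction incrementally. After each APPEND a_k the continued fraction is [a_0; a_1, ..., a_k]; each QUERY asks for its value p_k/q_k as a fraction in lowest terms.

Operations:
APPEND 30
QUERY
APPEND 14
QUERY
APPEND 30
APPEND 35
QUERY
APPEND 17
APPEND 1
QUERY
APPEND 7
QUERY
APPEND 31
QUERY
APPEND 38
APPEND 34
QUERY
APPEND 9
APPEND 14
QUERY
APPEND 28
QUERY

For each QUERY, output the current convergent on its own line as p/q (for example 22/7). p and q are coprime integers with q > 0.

APPEND 30: p_0 = 30·1 + 0 = 30, q_0 = 30·0 + 1 = 1 → 30/1
APPEND 14: p_1 = 14·30 + 1 = 421, q_1 = 14·1 + 0 = 14 → 421/14
APPEND 30: p_2 = 30·421 + 30 = 12660, q_2 = 30·14 + 1 = 421 → 12660/421
APPEND 35: p_3 = 35·12660 + 421 = 443521, q_3 = 35·421 + 14 = 14749 → 443521/14749
APPEND 17: p_4 = 17·443521 + 12660 = 7552517, q_4 = 17·14749 + 421 = 251154 → 7552517/251154
APPEND 1: p_5 = 1·7552517 + 443521 = 7996038, q_5 = 1·251154 + 14749 = 265903 → 7996038/265903
APPEND 7: p_6 = 7·7996038 + 7552517 = 63524783, q_6 = 7·265903 + 251154 = 2112475 → 63524783/2112475
APPEND 31: p_7 = 31·63524783 + 7996038 = 1977264311, q_7 = 31·2112475 + 265903 = 65752628 → 1977264311/65752628
APPEND 38: p_8 = 38·1977264311 + 63524783 = 75199568601, q_8 = 38·65752628 + 2112475 = 2500712339 → 75199568601/2500712339
APPEND 34: p_9 = 34·75199568601 + 1977264311 = 2558762596745, q_9 = 34·2500712339 + 65752628 = 85089972154 → 2558762596745/85089972154
APPEND 9: p_10 = 9·2558762596745 + 75199568601 = 23104062939306, q_10 = 9·85089972154 + 2500712339 = 768310461725 → 23104062939306/768310461725
APPEND 14: p_11 = 14·23104062939306 + 2558762596745 = 326015643747029, q_11 = 14·768310461725 + 85089972154 = 10841436436304 → 326015643747029/10841436436304
APPEND 28: p_12 = 28·326015643747029 + 23104062939306 = 9151542087856118, q_12 = 28·10841436436304 + 768310461725 = 304328530678237 → 9151542087856118/304328530678237

30/1
421/14
443521/14749
7996038/265903
63524783/2112475
1977264311/65752628
2558762596745/85089972154
326015643747029/10841436436304
9151542087856118/304328530678237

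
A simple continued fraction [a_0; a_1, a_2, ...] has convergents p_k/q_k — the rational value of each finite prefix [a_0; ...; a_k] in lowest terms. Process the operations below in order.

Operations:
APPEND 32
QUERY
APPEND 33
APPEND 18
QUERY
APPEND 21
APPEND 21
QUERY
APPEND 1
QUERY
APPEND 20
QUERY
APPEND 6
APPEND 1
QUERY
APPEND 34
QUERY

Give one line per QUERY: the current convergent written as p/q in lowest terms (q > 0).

32/1
19058/595
8445833/263683
8847108/276211
185387993/5787903
1306563059/40791532
45544319072/1421915717

APPEND 32: p_0 = 32·1 + 0 = 32, q_0 = 32·0 + 1 = 1 → 32/1
APPEND 33: p_1 = 33·32 + 1 = 1057, q_1 = 33·1 + 0 = 33 → 1057/33
APPEND 18: p_2 = 18·1057 + 32 = 19058, q_2 = 18·33 + 1 = 595 → 19058/595
APPEND 21: p_3 = 21·19058 + 1057 = 401275, q_3 = 21·595 + 33 = 12528 → 401275/12528
APPEND 21: p_4 = 21·401275 + 19058 = 8445833, q_4 = 21·12528 + 595 = 263683 → 8445833/263683
APPEND 1: p_5 = 1·8445833 + 401275 = 8847108, q_5 = 1·263683 + 12528 = 276211 → 8847108/276211
APPEND 20: p_6 = 20·8847108 + 8445833 = 185387993, q_6 = 20·276211 + 263683 = 5787903 → 185387993/5787903
APPEND 6: p_7 = 6·185387993 + 8847108 = 1121175066, q_7 = 6·5787903 + 276211 = 35003629 → 1121175066/35003629
APPEND 1: p_8 = 1·1121175066 + 185387993 = 1306563059, q_8 = 1·35003629 + 5787903 = 40791532 → 1306563059/40791532
APPEND 34: p_9 = 34·1306563059 + 1121175066 = 45544319072, q_9 = 34·40791532 + 35003629 = 1421915717 → 45544319072/1421915717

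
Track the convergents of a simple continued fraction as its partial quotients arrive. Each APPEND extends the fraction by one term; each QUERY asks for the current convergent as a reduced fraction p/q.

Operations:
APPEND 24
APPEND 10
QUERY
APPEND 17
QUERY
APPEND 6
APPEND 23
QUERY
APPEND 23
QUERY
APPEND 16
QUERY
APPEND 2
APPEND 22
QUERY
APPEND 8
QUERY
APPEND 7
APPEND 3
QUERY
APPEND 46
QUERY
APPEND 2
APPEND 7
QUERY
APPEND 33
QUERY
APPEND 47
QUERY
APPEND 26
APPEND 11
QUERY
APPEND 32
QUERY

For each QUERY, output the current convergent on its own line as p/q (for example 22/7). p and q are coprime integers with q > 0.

241/10
4121/171
578362/23999
13327293/553013
213815050/8872207
9914877696/411415601
79759978961/3309622235
1784464170230/74045935973
82653586561003/3429691826004
1252295047606655/51963698941871
41492828208311851/1721735494669724
1951415220838263652/80973531948418899
560512589490873098485/23258342759637590977
17987181152277942318323/746374001874556472362

APPEND 24: p_0 = 24·1 + 0 = 24, q_0 = 24·0 + 1 = 1 → 24/1
APPEND 10: p_1 = 10·24 + 1 = 241, q_1 = 10·1 + 0 = 10 → 241/10
APPEND 17: p_2 = 17·241 + 24 = 4121, q_2 = 17·10 + 1 = 171 → 4121/171
APPEND 6: p_3 = 6·4121 + 241 = 24967, q_3 = 6·171 + 10 = 1036 → 24967/1036
APPEND 23: p_4 = 23·24967 + 4121 = 578362, q_4 = 23·1036 + 171 = 23999 → 578362/23999
APPEND 23: p_5 = 23·578362 + 24967 = 13327293, q_5 = 23·23999 + 1036 = 553013 → 13327293/553013
APPEND 16: p_6 = 16·13327293 + 578362 = 213815050, q_6 = 16·553013 + 23999 = 8872207 → 213815050/8872207
APPEND 2: p_7 = 2·213815050 + 13327293 = 440957393, q_7 = 2·8872207 + 553013 = 18297427 → 440957393/18297427
APPEND 22: p_8 = 22·440957393 + 213815050 = 9914877696, q_8 = 22·18297427 + 8872207 = 411415601 → 9914877696/411415601
APPEND 8: p_9 = 8·9914877696 + 440957393 = 79759978961, q_9 = 8·411415601 + 18297427 = 3309622235 → 79759978961/3309622235
APPEND 7: p_10 = 7·79759978961 + 9914877696 = 568234730423, q_10 = 7·3309622235 + 411415601 = 23578771246 → 568234730423/23578771246
APPEND 3: p_11 = 3·568234730423 + 79759978961 = 1784464170230, q_11 = 3·23578771246 + 3309622235 = 74045935973 → 1784464170230/74045935973
APPEND 46: p_12 = 46·1784464170230 + 568234730423 = 82653586561003, q_12 = 46·74045935973 + 23578771246 = 3429691826004 → 82653586561003/3429691826004
APPEND 2: p_13 = 2·82653586561003 + 1784464170230 = 167091637292236, q_13 = 2·3429691826004 + 74045935973 = 6933429587981 → 167091637292236/6933429587981
APPEND 7: p_14 = 7·167091637292236 + 82653586561003 = 1252295047606655, q_14 = 7·6933429587981 + 3429691826004 = 51963698941871 → 1252295047606655/51963698941871
APPEND 33: p_15 = 33·1252295047606655 + 167091637292236 = 41492828208311851, q_15 = 33·51963698941871 + 6933429587981 = 1721735494669724 → 41492828208311851/1721735494669724
APPEND 47: p_16 = 47·41492828208311851 + 1252295047606655 = 1951415220838263652, q_16 = 47·1721735494669724 + 51963698941871 = 80973531948418899 → 1951415220838263652/80973531948418899
APPEND 26: p_17 = 26·1951415220838263652 + 41492828208311851 = 50778288570003166803, q_17 = 26·80973531948418899 + 1721735494669724 = 2107033566153561098 → 50778288570003166803/2107033566153561098
APPEND 11: p_18 = 11·50778288570003166803 + 1951415220838263652 = 560512589490873098485, q_18 = 11·2107033566153561098 + 80973531948418899 = 23258342759637590977 → 560512589490873098485/23258342759637590977
APPEND 32: p_19 = 32·560512589490873098485 + 50778288570003166803 = 17987181152277942318323, q_19 = 32·23258342759637590977 + 2107033566153561098 = 746374001874556472362 → 17987181152277942318323/746374001874556472362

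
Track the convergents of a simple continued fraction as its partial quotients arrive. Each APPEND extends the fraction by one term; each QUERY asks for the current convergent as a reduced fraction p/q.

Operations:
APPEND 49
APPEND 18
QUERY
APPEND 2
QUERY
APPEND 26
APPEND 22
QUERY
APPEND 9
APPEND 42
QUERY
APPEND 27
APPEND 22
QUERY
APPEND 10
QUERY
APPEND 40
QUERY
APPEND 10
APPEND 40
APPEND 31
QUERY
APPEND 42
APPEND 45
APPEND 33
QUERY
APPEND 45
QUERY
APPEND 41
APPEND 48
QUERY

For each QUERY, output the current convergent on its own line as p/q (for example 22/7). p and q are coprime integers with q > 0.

883/18
1815/37
1059421/21597
403539625/8226423
240316899839/4899019451
2414074151127/49212503284
96803282944919/1973399150811
1207325509139285886/24612131551815095
75449268631831166143384/1538083400870668971781
3397501892130759079154661/69260330278514768370485
6693302790499792522830409941/136447418321637371032130453

APPEND 49: p_0 = 49·1 + 0 = 49, q_0 = 49·0 + 1 = 1 → 49/1
APPEND 18: p_1 = 18·49 + 1 = 883, q_1 = 18·1 + 0 = 18 → 883/18
APPEND 2: p_2 = 2·883 + 49 = 1815, q_2 = 2·18 + 1 = 37 → 1815/37
APPEND 26: p_3 = 26·1815 + 883 = 48073, q_3 = 26·37 + 18 = 980 → 48073/980
APPEND 22: p_4 = 22·48073 + 1815 = 1059421, q_4 = 22·980 + 37 = 21597 → 1059421/21597
APPEND 9: p_5 = 9·1059421 + 48073 = 9582862, q_5 = 9·21597 + 980 = 195353 → 9582862/195353
APPEND 42: p_6 = 42·9582862 + 1059421 = 403539625, q_6 = 42·195353 + 21597 = 8226423 → 403539625/8226423
APPEND 27: p_7 = 27·403539625 + 9582862 = 10905152737, q_7 = 27·8226423 + 195353 = 222308774 → 10905152737/222308774
APPEND 22: p_8 = 22·10905152737 + 403539625 = 240316899839, q_8 = 22·222308774 + 8226423 = 4899019451 → 240316899839/4899019451
APPEND 10: p_9 = 10·240316899839 + 10905152737 = 2414074151127, q_9 = 10·4899019451 + 222308774 = 49212503284 → 2414074151127/49212503284
APPEND 40: p_10 = 40·2414074151127 + 240316899839 = 96803282944919, q_10 = 40·49212503284 + 4899019451 = 1973399150811 → 96803282944919/1973399150811
APPEND 10: p_11 = 10·96803282944919 + 2414074151127 = 970446903600317, q_11 = 10·1973399150811 + 49212503284 = 19783204011394 → 970446903600317/19783204011394
APPEND 40: p_12 = 40·970446903600317 + 96803282944919 = 38914679426957599, q_12 = 40·19783204011394 + 1973399150811 = 793301559606571 → 38914679426957599/793301559606571
APPEND 31: p_13 = 31·38914679426957599 + 970446903600317 = 1207325509139285886, q_13 = 31·793301559606571 + 19783204011394 = 24612131551815095 → 1207325509139285886/24612131551815095
APPEND 42: p_14 = 42·1207325509139285886 + 38914679426957599 = 50746586063276964811, q_14 = 42·24612131551815095 + 793301559606571 = 1034502826735840561 → 50746586063276964811/1034502826735840561
APPEND 45: p_15 = 45·50746586063276964811 + 1207325509139285886 = 2284803698356602702381, q_15 = 45·1034502826735840561 + 24612131551815095 = 46577239334664640340 → 2284803698356602702381/46577239334664640340
APPEND 33: p_16 = 33·2284803698356602702381 + 50746586063276964811 = 75449268631831166143384, q_16 = 33·46577239334664640340 + 1034502826735840561 = 1538083400870668971781 → 75449268631831166143384/1538083400870668971781
APPEND 45: p_17 = 45·75449268631831166143384 + 2284803698356602702381 = 3397501892130759079154661, q_17 = 45·1538083400870668971781 + 46577239334664640340 = 69260330278514768370485 → 3397501892130759079154661/69260330278514768370485
APPEND 41: p_18 = 41·3397501892130759079154661 + 75449268631831166143384 = 139373026845992953411484485, q_18 = 41·69260330278514768370485 + 1538083400870668971781 = 2841211624819976172161666 → 139373026845992953411484485/2841211624819976172161666
APPEND 48: p_19 = 48·139373026845992953411484485 + 3397501892130759079154661 = 6693302790499792522830409941, q_19 = 48·2841211624819976172161666 + 69260330278514768370485 = 136447418321637371032130453 → 6693302790499792522830409941/136447418321637371032130453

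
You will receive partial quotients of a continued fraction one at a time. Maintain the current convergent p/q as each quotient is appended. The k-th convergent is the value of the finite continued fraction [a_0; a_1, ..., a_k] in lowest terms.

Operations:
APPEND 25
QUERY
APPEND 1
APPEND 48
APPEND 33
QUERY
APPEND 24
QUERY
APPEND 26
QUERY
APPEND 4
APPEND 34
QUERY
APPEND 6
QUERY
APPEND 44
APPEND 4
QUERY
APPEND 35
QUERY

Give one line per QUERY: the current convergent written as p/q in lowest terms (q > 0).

25/1
42035/1618
1010113/38881
26304973/1012524
3638125143/140037742
21934980863/844315429
3897044113323/150003981901
137365321249420/5287429283153

APPEND 25: p_0 = 25·1 + 0 = 25, q_0 = 25·0 + 1 = 1 → 25/1
APPEND 1: p_1 = 1·25 + 1 = 26, q_1 = 1·1 + 0 = 1 → 26/1
APPEND 48: p_2 = 48·26 + 25 = 1273, q_2 = 48·1 + 1 = 49 → 1273/49
APPEND 33: p_3 = 33·1273 + 26 = 42035, q_3 = 33·49 + 1 = 1618 → 42035/1618
APPEND 24: p_4 = 24·42035 + 1273 = 1010113, q_4 = 24·1618 + 49 = 38881 → 1010113/38881
APPEND 26: p_5 = 26·1010113 + 42035 = 26304973, q_5 = 26·38881 + 1618 = 1012524 → 26304973/1012524
APPEND 4: p_6 = 4·26304973 + 1010113 = 106230005, q_6 = 4·1012524 + 38881 = 4088977 → 106230005/4088977
APPEND 34: p_7 = 34·106230005 + 26304973 = 3638125143, q_7 = 34·4088977 + 1012524 = 140037742 → 3638125143/140037742
APPEND 6: p_8 = 6·3638125143 + 106230005 = 21934980863, q_8 = 6·140037742 + 4088977 = 844315429 → 21934980863/844315429
APPEND 44: p_9 = 44·21934980863 + 3638125143 = 968777283115, q_9 = 44·844315429 + 140037742 = 37289916618 → 968777283115/37289916618
APPEND 4: p_10 = 4·968777283115 + 21934980863 = 3897044113323, q_10 = 4·37289916618 + 844315429 = 150003981901 → 3897044113323/150003981901
APPEND 35: p_11 = 35·3897044113323 + 968777283115 = 137365321249420, q_11 = 35·150003981901 + 37289916618 = 5287429283153 → 137365321249420/5287429283153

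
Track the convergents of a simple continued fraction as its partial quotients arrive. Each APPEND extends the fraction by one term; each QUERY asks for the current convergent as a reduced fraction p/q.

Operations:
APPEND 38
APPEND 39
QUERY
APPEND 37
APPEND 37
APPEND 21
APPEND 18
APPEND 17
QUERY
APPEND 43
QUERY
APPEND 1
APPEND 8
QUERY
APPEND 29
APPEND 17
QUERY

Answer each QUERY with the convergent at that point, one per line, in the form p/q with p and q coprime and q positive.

1483/39
13158918887/346053996
566605051467/14900611813
5204716814299/136873938285
2580986093759724/67874918831543

APPEND 38: p_0 = 38·1 + 0 = 38, q_0 = 38·0 + 1 = 1 → 38/1
APPEND 39: p_1 = 39·38 + 1 = 1483, q_1 = 39·1 + 0 = 39 → 1483/39
APPEND 37: p_2 = 37·1483 + 38 = 54909, q_2 = 37·39 + 1 = 1444 → 54909/1444
APPEND 37: p_3 = 37·54909 + 1483 = 2033116, q_3 = 37·1444 + 39 = 53467 → 2033116/53467
APPEND 21: p_4 = 21·2033116 + 54909 = 42750345, q_4 = 21·53467 + 1444 = 1124251 → 42750345/1124251
APPEND 18: p_5 = 18·42750345 + 2033116 = 771539326, q_5 = 18·1124251 + 53467 = 20289985 → 771539326/20289985
APPEND 17: p_6 = 17·771539326 + 42750345 = 13158918887, q_6 = 17·20289985 + 1124251 = 346053996 → 13158918887/346053996
APPEND 43: p_7 = 43·13158918887 + 771539326 = 566605051467, q_7 = 43·346053996 + 20289985 = 14900611813 → 566605051467/14900611813
APPEND 1: p_8 = 1·566605051467 + 13158918887 = 579763970354, q_8 = 1·14900611813 + 346053996 = 15246665809 → 579763970354/15246665809
APPEND 8: p_9 = 8·579763970354 + 566605051467 = 5204716814299, q_9 = 8·15246665809 + 14900611813 = 136873938285 → 5204716814299/136873938285
APPEND 29: p_10 = 29·5204716814299 + 579763970354 = 151516551585025, q_10 = 29·136873938285 + 15246665809 = 3984590876074 → 151516551585025/3984590876074
APPEND 17: p_11 = 17·151516551585025 + 5204716814299 = 2580986093759724, q_11 = 17·3984590876074 + 136873938285 = 67874918831543 → 2580986093759724/67874918831543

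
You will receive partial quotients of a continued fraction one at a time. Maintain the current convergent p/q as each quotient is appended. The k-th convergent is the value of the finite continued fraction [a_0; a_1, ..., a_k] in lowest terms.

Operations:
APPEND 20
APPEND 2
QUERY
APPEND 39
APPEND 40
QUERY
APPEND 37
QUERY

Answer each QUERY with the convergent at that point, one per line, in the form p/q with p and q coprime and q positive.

41/2
64801/3162
2399256/117073

APPEND 20: p_0 = 20·1 + 0 = 20, q_0 = 20·0 + 1 = 1 → 20/1
APPEND 2: p_1 = 2·20 + 1 = 41, q_1 = 2·1 + 0 = 2 → 41/2
APPEND 39: p_2 = 39·41 + 20 = 1619, q_2 = 39·2 + 1 = 79 → 1619/79
APPEND 40: p_3 = 40·1619 + 41 = 64801, q_3 = 40·79 + 2 = 3162 → 64801/3162
APPEND 37: p_4 = 37·64801 + 1619 = 2399256, q_4 = 37·3162 + 79 = 117073 → 2399256/117073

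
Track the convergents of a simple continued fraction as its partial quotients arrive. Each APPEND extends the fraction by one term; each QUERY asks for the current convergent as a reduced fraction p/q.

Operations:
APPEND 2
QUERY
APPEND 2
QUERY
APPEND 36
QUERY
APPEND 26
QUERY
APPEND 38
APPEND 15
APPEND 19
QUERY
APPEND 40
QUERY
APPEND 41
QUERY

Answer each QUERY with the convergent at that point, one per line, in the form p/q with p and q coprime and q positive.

APPEND 2: p_0 = 2·1 + 0 = 2, q_0 = 2·0 + 1 = 1 → 2/1
APPEND 2: p_1 = 2·2 + 1 = 5, q_1 = 2·1 + 0 = 2 → 5/2
APPEND 36: p_2 = 36·5 + 2 = 182, q_2 = 36·2 + 1 = 73 → 182/73
APPEND 26: p_3 = 26·182 + 5 = 4737, q_3 = 26·73 + 2 = 1900 → 4737/1900
APPEND 38: p_4 = 38·4737 + 182 = 180188, q_4 = 38·1900 + 73 = 72273 → 180188/72273
APPEND 15: p_5 = 15·180188 + 4737 = 2707557, q_5 = 15·72273 + 1900 = 1085995 → 2707557/1085995
APPEND 19: p_6 = 19·2707557 + 180188 = 51623771, q_6 = 19·1085995 + 72273 = 20706178 → 51623771/20706178
APPEND 40: p_7 = 40·51623771 + 2707557 = 2067658397, q_7 = 40·20706178 + 1085995 = 829333115 → 2067658397/829333115
APPEND 41: p_8 = 41·2067658397 + 51623771 = 84825618048, q_8 = 41·829333115 + 20706178 = 34023363893 → 84825618048/34023363893

2/1
5/2
182/73
4737/1900
51623771/20706178
2067658397/829333115
84825618048/34023363893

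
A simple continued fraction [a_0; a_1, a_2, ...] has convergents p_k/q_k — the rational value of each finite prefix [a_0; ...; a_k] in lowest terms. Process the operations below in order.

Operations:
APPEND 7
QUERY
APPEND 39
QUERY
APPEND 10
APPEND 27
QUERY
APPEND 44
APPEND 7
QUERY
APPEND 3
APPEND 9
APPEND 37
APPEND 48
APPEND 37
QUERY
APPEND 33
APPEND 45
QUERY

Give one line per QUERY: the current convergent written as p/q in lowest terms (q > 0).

7/1
274/39
74443/10596
23022116/3276901
44476438257713/6330646800804
66146049792870473/9415036250894919

APPEND 7: p_0 = 7·1 + 0 = 7, q_0 = 7·0 + 1 = 1 → 7/1
APPEND 39: p_1 = 39·7 + 1 = 274, q_1 = 39·1 + 0 = 39 → 274/39
APPEND 10: p_2 = 10·274 + 7 = 2747, q_2 = 10·39 + 1 = 391 → 2747/391
APPEND 27: p_3 = 27·2747 + 274 = 74443, q_3 = 27·391 + 39 = 10596 → 74443/10596
APPEND 44: p_4 = 44·74443 + 2747 = 3278239, q_4 = 44·10596 + 391 = 466615 → 3278239/466615
APPEND 7: p_5 = 7·3278239 + 74443 = 23022116, q_5 = 7·466615 + 10596 = 3276901 → 23022116/3276901
APPEND 3: p_6 = 3·23022116 + 3278239 = 72344587, q_6 = 3·3276901 + 466615 = 10297318 → 72344587/10297318
APPEND 9: p_7 = 9·72344587 + 23022116 = 674123399, q_7 = 9·10297318 + 3276901 = 95952763 → 674123399/95952763
APPEND 37: p_8 = 37·674123399 + 72344587 = 25014910350, q_8 = 37·95952763 + 10297318 = 3560549549 → 25014910350/3560549549
APPEND 48: p_9 = 48·25014910350 + 674123399 = 1201389820199, q_9 = 48·3560549549 + 95952763 = 171002331115 → 1201389820199/171002331115
APPEND 37: p_10 = 37·1201389820199 + 25014910350 = 44476438257713, q_10 = 37·171002331115 + 3560549549 = 6330646800804 → 44476438257713/6330646800804
APPEND 33: p_11 = 33·44476438257713 + 1201389820199 = 1468923852324728, q_11 = 33·6330646800804 + 171002331115 = 209082346757647 → 1468923852324728/209082346757647
APPEND 45: p_12 = 45·1468923852324728 + 44476438257713 = 66146049792870473, q_12 = 45·209082346757647 + 6330646800804 = 9415036250894919 → 66146049792870473/9415036250894919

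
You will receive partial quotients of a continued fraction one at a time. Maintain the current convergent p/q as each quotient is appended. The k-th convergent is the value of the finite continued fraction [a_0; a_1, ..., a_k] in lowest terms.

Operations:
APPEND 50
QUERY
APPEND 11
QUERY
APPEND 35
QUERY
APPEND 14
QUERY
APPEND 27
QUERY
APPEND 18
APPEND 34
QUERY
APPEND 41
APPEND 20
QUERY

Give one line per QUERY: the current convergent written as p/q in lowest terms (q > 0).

APPEND 50: p_0 = 50·1 + 0 = 50, q_0 = 50·0 + 1 = 1 → 50/1
APPEND 11: p_1 = 11·50 + 1 = 551, q_1 = 11·1 + 0 = 11 → 551/11
APPEND 35: p_2 = 35·551 + 50 = 19335, q_2 = 35·11 + 1 = 386 → 19335/386
APPEND 14: p_3 = 14·19335 + 551 = 271241, q_3 = 14·386 + 11 = 5415 → 271241/5415
APPEND 27: p_4 = 27·271241 + 19335 = 7342842, q_4 = 27·5415 + 386 = 146591 → 7342842/146591
APPEND 18: p_5 = 18·7342842 + 271241 = 132442397, q_5 = 18·146591 + 5415 = 2644053 → 132442397/2644053
APPEND 34: p_6 = 34·132442397 + 7342842 = 4510384340, q_6 = 34·2644053 + 146591 = 90044393 → 4510384340/90044393
APPEND 41: p_7 = 41·4510384340 + 132442397 = 185058200337, q_7 = 41·90044393 + 2644053 = 3694464166 → 185058200337/3694464166
APPEND 20: p_8 = 20·185058200337 + 4510384340 = 3705674391080, q_8 = 20·3694464166 + 90044393 = 73979327713 → 3705674391080/73979327713

50/1
551/11
19335/386
271241/5415
7342842/146591
4510384340/90044393
3705674391080/73979327713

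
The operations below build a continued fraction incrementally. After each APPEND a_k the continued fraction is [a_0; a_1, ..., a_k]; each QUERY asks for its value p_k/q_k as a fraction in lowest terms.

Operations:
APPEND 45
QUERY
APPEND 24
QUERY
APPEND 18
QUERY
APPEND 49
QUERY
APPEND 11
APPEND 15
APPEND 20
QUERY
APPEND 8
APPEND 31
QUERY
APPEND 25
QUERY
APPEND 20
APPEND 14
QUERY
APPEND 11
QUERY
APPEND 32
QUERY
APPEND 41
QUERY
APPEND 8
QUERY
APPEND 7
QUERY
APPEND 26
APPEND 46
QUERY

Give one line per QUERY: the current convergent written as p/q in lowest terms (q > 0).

45/1
1081/24
19503/433
956728/21241
3192731371/70884104
799922502562/17759649427
20023763524411/444561841008
5637876465395359/125170512415226
62417916312339731/1385784633037073
2003011198460266751/44470278769601562
82185877053183276522/1824667214186701115
659490027623926478927/14641807992263210482
4698616070420668629011/104317323160029174489
5654579977564240966956809/125541358990199029545505

APPEND 45: p_0 = 45·1 + 0 = 45, q_0 = 45·0 + 1 = 1 → 45/1
APPEND 24: p_1 = 24·45 + 1 = 1081, q_1 = 24·1 + 0 = 24 → 1081/24
APPEND 18: p_2 = 18·1081 + 45 = 19503, q_2 = 18·24 + 1 = 433 → 19503/433
APPEND 49: p_3 = 49·19503 + 1081 = 956728, q_3 = 49·433 + 24 = 21241 → 956728/21241
APPEND 11: p_4 = 11·956728 + 19503 = 10543511, q_4 = 11·21241 + 433 = 234084 → 10543511/234084
APPEND 15: p_5 = 15·10543511 + 956728 = 159109393, q_5 = 15·234084 + 21241 = 3532501 → 159109393/3532501
APPEND 20: p_6 = 20·159109393 + 10543511 = 3192731371, q_6 = 20·3532501 + 234084 = 70884104 → 3192731371/70884104
APPEND 8: p_7 = 8·3192731371 + 159109393 = 25700960361, q_7 = 8·70884104 + 3532501 = 570605333 → 25700960361/570605333
APPEND 31: p_8 = 31·25700960361 + 3192731371 = 799922502562, q_8 = 31·570605333 + 70884104 = 17759649427 → 799922502562/17759649427
APPEND 25: p_9 = 25·799922502562 + 25700960361 = 20023763524411, q_9 = 25·17759649427 + 570605333 = 444561841008 → 20023763524411/444561841008
APPEND 20: p_10 = 20·20023763524411 + 799922502562 = 401275192990782, q_10 = 20·444561841008 + 17759649427 = 8908996469587 → 401275192990782/8908996469587
APPEND 14: p_11 = 14·401275192990782 + 20023763524411 = 5637876465395359, q_11 = 14·8908996469587 + 444561841008 = 125170512415226 → 5637876465395359/125170512415226
APPEND 11: p_12 = 11·5637876465395359 + 401275192990782 = 62417916312339731, q_12 = 11·125170512415226 + 8908996469587 = 1385784633037073 → 62417916312339731/1385784633037073
APPEND 32: p_13 = 32·62417916312339731 + 5637876465395359 = 2003011198460266751, q_13 = 32·1385784633037073 + 125170512415226 = 44470278769601562 → 2003011198460266751/44470278769601562
APPEND 41: p_14 = 41·2003011198460266751 + 62417916312339731 = 82185877053183276522, q_14 = 41·44470278769601562 + 1385784633037073 = 1824667214186701115 → 82185877053183276522/1824667214186701115
APPEND 8: p_15 = 8·82185877053183276522 + 2003011198460266751 = 659490027623926478927, q_15 = 8·1824667214186701115 + 44470278769601562 = 14641807992263210482 → 659490027623926478927/14641807992263210482
APPEND 7: p_16 = 7·659490027623926478927 + 82185877053183276522 = 4698616070420668629011, q_16 = 7·14641807992263210482 + 1824667214186701115 = 104317323160029174489 → 4698616070420668629011/104317323160029174489
APPEND 26: p_17 = 26·4698616070420668629011 + 659490027623926478927 = 122823507858561310833213, q_17 = 26·104317323160029174489 + 14641807992263210482 = 2726892210153021747196 → 122823507858561310833213/2726892210153021747196
APPEND 46: p_18 = 46·122823507858561310833213 + 4698616070420668629011 = 5654579977564240966956809, q_18 = 46·2726892210153021747196 + 104317323160029174489 = 125541358990199029545505 → 5654579977564240966956809/125541358990199029545505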